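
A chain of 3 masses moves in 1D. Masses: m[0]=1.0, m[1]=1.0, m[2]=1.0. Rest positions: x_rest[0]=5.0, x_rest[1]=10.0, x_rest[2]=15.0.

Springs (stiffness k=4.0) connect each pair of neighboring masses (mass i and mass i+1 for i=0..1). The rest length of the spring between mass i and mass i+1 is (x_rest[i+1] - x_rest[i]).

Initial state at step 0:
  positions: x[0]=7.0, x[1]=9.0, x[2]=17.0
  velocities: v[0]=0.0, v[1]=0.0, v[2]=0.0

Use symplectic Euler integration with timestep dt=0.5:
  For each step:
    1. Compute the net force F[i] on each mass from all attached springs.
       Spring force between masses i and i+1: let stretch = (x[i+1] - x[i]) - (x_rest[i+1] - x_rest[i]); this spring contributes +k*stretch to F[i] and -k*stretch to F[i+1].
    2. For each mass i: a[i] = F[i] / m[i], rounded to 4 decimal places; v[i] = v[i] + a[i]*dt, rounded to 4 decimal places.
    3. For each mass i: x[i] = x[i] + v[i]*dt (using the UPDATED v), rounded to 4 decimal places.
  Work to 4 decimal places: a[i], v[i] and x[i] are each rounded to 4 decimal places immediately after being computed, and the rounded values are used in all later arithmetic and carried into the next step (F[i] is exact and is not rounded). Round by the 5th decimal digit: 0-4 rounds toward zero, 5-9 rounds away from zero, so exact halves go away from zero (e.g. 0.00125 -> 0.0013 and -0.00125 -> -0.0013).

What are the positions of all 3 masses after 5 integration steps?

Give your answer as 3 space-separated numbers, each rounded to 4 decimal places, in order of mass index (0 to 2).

Step 0: x=[7.0000 9.0000 17.0000] v=[0.0000 0.0000 0.0000]
Step 1: x=[4.0000 15.0000 14.0000] v=[-6.0000 12.0000 -6.0000]
Step 2: x=[7.0000 9.0000 17.0000] v=[6.0000 -12.0000 6.0000]
Step 3: x=[7.0000 9.0000 17.0000] v=[0.0000 0.0000 0.0000]
Step 4: x=[4.0000 15.0000 14.0000] v=[-6.0000 12.0000 -6.0000]
Step 5: x=[7.0000 9.0000 17.0000] v=[6.0000 -12.0000 6.0000]

Answer: 7.0000 9.0000 17.0000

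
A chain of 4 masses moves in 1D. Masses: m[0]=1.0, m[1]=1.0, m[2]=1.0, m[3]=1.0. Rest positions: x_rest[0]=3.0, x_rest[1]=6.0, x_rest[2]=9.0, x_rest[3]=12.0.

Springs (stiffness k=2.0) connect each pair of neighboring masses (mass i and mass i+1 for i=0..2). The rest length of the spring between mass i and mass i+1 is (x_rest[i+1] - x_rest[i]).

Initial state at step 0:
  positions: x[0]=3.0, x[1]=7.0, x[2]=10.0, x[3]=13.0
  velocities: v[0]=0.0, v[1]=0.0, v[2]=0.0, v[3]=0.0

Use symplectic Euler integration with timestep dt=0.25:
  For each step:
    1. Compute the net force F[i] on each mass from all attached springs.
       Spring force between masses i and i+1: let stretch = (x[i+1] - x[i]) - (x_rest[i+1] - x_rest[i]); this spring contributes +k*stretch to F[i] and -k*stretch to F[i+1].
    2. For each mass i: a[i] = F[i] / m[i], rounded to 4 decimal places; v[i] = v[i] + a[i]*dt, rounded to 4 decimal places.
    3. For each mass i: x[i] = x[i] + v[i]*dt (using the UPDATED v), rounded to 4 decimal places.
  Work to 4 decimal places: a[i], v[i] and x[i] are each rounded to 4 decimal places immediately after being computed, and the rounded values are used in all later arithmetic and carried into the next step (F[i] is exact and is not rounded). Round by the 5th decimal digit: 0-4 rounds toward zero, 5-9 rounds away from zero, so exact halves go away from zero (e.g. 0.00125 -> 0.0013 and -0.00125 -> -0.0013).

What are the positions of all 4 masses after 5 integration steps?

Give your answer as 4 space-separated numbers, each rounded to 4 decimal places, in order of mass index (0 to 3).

Answer: 4.0253 6.3322 9.6849 12.9578

Derivation:
Step 0: x=[3.0000 7.0000 10.0000 13.0000] v=[0.0000 0.0000 0.0000 0.0000]
Step 1: x=[3.1250 6.8750 10.0000 13.0000] v=[0.5000 -0.5000 0.0000 0.0000]
Step 2: x=[3.3438 6.6719 9.9844 13.0000] v=[0.8750 -0.8125 -0.0625 0.0000]
Step 3: x=[3.6036 6.4668 9.9317 12.9981] v=[1.0391 -0.8203 -0.2110 -0.0078]
Step 4: x=[3.8463 6.3369 9.8291 12.9879] v=[0.9707 -0.5195 -0.4103 -0.0410]
Step 5: x=[4.0253 6.3322 9.6849 12.9578] v=[0.7160 -0.0187 -0.5770 -0.1204]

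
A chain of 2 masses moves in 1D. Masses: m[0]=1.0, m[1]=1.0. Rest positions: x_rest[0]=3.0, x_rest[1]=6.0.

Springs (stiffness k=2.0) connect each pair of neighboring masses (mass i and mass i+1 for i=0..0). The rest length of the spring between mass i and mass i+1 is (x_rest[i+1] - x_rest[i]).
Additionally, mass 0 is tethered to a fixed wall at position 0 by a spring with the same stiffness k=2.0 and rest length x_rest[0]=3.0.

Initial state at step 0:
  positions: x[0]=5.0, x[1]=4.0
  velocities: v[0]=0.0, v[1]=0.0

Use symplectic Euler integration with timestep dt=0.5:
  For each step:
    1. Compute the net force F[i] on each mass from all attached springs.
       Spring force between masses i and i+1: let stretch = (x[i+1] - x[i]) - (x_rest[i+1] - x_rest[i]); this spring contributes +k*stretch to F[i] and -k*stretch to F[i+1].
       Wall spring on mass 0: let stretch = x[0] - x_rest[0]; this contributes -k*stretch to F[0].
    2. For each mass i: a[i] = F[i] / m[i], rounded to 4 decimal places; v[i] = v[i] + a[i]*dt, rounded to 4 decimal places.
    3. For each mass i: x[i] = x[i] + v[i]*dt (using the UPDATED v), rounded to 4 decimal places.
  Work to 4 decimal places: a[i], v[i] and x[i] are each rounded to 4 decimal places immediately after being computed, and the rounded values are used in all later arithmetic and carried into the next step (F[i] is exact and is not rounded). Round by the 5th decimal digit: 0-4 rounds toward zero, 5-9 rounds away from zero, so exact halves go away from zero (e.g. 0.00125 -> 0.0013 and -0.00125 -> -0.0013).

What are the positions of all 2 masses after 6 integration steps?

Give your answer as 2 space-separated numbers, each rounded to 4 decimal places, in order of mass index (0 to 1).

Answer: 3.1563 6.6563

Derivation:
Step 0: x=[5.0000 4.0000] v=[0.0000 0.0000]
Step 1: x=[2.0000 6.0000] v=[-6.0000 4.0000]
Step 2: x=[0.0000 7.5000] v=[-4.0000 3.0000]
Step 3: x=[1.7500 6.7500] v=[3.5000 -1.5000]
Step 4: x=[5.1250 5.0000] v=[6.7500 -3.5000]
Step 5: x=[5.8750 4.8125] v=[1.5000 -0.3750]
Step 6: x=[3.1563 6.6563] v=[-5.4375 3.6875]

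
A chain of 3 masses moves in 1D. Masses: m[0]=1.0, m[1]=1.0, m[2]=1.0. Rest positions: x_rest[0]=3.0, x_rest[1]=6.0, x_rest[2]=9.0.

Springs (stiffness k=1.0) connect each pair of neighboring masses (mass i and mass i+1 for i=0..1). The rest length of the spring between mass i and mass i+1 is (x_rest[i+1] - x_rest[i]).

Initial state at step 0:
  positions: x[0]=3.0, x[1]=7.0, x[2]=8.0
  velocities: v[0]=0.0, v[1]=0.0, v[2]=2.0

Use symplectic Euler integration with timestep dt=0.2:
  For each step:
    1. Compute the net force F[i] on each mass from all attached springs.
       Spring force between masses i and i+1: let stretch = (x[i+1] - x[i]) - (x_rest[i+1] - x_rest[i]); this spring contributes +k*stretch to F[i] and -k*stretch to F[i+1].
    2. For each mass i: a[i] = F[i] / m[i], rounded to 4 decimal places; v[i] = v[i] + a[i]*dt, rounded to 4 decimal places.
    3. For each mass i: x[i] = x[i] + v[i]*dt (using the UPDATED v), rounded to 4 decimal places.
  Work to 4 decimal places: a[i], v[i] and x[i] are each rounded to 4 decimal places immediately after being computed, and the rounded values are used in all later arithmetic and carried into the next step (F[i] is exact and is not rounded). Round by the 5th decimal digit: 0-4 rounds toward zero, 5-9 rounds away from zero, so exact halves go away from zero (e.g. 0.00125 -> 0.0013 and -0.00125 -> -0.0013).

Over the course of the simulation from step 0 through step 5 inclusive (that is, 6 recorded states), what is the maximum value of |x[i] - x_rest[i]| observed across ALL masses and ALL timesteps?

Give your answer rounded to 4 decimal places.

Step 0: x=[3.0000 7.0000 8.0000] v=[0.0000 0.0000 2.0000]
Step 1: x=[3.0400 6.8800 8.4800] v=[0.2000 -0.6000 2.4000]
Step 2: x=[3.1136 6.6704 9.0160] v=[0.3680 -1.0480 2.6800]
Step 3: x=[3.2095 6.4124 9.5782] v=[0.4794 -1.2902 2.8109]
Step 4: x=[3.3135 6.1529 10.1337] v=[0.5200 -1.2976 2.7777]
Step 5: x=[3.4111 5.9390 10.6500] v=[0.4879 -1.0693 2.5815]
Max displacement = 1.6500

Answer: 1.6500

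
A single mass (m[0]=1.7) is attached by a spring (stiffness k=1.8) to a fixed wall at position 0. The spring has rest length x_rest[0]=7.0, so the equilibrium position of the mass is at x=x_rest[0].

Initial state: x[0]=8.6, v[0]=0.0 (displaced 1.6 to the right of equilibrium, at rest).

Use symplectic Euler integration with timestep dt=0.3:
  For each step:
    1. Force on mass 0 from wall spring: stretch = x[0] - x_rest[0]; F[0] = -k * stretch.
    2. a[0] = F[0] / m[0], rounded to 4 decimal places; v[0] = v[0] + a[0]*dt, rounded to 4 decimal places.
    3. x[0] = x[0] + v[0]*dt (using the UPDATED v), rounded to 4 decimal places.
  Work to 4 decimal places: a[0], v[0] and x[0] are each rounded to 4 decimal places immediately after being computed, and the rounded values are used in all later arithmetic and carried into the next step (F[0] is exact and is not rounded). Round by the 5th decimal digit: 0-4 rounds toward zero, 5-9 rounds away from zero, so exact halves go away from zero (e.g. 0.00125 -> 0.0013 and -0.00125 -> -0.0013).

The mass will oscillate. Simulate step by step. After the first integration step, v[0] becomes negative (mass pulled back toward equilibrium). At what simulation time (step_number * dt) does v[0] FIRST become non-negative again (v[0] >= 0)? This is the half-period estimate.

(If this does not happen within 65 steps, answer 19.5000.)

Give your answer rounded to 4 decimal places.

Step 0: x=[8.6000] v=[0.0000]
Step 1: x=[8.4475] v=[-0.5082]
Step 2: x=[8.1571] v=[-0.9680]
Step 3: x=[7.7564] v=[-1.3356]
Step 4: x=[7.2836] v=[-1.5759]
Step 5: x=[6.7838] v=[-1.6660]
Step 6: x=[6.3046] v=[-1.5973]
Step 7: x=[5.8917] v=[-1.3764]
Step 8: x=[5.5844] v=[-1.0244]
Step 9: x=[5.4120] v=[-0.5747]
Step 10: x=[5.3909] v=[-0.0703]
Step 11: x=[5.5231] v=[0.4408]
First v>=0 after going negative at step 11, time=3.3000

Answer: 3.3000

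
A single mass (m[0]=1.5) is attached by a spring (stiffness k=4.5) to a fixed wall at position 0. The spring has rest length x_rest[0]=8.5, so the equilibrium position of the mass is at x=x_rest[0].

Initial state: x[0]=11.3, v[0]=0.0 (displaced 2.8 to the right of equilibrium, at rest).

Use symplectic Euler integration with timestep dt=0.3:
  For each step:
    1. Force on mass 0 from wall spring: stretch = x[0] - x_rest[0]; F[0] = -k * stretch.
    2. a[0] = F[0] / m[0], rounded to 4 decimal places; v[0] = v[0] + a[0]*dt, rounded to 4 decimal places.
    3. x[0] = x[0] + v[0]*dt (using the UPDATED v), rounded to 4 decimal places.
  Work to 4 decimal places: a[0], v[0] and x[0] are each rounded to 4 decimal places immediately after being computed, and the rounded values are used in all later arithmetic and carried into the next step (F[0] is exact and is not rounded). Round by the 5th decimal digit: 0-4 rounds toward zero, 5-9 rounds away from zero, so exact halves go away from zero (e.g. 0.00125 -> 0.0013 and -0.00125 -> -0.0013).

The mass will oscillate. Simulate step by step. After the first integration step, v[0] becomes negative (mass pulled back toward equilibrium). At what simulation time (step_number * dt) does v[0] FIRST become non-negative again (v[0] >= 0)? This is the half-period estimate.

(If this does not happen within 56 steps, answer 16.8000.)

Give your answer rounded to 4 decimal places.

Step 0: x=[11.3000] v=[0.0000]
Step 1: x=[10.5440] v=[-2.5200]
Step 2: x=[9.2361] v=[-4.3596]
Step 3: x=[7.7295] v=[-5.0221]
Step 4: x=[6.4309] v=[-4.3287]
Step 5: x=[5.6910] v=[-2.4665]
Step 6: x=[5.7095] v=[0.0616]
First v>=0 after going negative at step 6, time=1.8000

Answer: 1.8000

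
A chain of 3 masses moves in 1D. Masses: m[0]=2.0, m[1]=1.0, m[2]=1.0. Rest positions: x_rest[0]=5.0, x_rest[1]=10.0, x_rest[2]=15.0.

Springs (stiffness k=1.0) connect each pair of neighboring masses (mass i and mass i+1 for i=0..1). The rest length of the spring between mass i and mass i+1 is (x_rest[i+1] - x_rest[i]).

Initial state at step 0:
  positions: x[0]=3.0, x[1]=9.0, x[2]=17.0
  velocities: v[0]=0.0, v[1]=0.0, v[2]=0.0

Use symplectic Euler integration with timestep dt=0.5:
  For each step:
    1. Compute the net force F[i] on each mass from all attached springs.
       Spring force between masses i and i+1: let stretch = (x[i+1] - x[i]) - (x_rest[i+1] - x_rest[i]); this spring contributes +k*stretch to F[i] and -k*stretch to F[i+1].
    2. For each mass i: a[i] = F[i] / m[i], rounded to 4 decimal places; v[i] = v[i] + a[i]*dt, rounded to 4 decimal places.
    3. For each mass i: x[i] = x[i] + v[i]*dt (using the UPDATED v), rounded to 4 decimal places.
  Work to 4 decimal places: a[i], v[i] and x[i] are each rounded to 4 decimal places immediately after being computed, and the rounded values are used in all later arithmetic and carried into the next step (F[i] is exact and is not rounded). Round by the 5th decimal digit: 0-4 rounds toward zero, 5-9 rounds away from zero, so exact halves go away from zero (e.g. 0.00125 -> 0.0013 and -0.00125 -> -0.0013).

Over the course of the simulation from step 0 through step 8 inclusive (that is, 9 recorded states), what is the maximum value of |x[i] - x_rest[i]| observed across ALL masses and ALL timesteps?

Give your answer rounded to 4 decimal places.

Step 0: x=[3.0000 9.0000 17.0000] v=[0.0000 0.0000 0.0000]
Step 1: x=[3.1250 9.5000 16.2500] v=[0.2500 1.0000 -1.5000]
Step 2: x=[3.4219 10.0938 15.0625] v=[0.5938 1.1875 -2.3750]
Step 3: x=[3.9278 10.2618 13.8828] v=[1.0118 0.3359 -2.3594]
Step 4: x=[4.6005 9.7515 13.0479] v=[1.3453 -1.0206 -1.6699]
Step 5: x=[5.2921 8.7776 12.6389] v=[1.3831 -1.9479 -0.8181]
Step 6: x=[5.7944 7.8976 12.5145] v=[1.0045 -1.7600 -0.2488]
Step 7: x=[5.9346 7.6460 12.4859] v=[0.2803 -0.5032 -0.0573]
Step 8: x=[5.6637 8.1766 12.4973] v=[-0.5419 1.0611 0.0228]
Max displacement = 2.5141

Answer: 2.5141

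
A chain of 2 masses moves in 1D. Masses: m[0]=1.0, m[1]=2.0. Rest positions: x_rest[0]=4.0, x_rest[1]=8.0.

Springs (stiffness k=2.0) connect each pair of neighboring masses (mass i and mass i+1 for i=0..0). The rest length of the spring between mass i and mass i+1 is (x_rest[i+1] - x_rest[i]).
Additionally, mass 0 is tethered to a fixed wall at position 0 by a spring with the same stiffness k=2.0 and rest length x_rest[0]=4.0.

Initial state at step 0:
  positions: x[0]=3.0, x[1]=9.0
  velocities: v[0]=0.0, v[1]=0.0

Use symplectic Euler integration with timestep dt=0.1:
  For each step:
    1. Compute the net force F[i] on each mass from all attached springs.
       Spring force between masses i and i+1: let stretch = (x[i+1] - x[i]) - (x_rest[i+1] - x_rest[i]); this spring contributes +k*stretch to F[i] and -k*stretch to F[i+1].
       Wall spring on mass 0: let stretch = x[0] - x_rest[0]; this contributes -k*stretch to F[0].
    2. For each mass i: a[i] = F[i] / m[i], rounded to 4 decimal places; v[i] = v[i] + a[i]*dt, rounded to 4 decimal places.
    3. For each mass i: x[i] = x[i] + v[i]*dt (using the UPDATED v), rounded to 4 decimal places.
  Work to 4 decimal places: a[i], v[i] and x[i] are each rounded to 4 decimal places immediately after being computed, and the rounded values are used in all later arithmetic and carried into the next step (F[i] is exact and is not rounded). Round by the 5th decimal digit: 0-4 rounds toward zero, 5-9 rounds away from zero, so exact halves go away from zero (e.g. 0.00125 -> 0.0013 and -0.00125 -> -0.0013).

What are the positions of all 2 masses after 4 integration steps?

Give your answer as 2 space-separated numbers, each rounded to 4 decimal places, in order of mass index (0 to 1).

Step 0: x=[3.0000 9.0000] v=[0.0000 0.0000]
Step 1: x=[3.0600 8.9800] v=[0.6000 -0.2000]
Step 2: x=[3.1772 8.9408] v=[1.1720 -0.3920]
Step 3: x=[3.3461 8.8840] v=[1.6893 -0.5684]
Step 4: x=[3.5589 8.8118] v=[2.1277 -0.7222]

Answer: 3.5589 8.8118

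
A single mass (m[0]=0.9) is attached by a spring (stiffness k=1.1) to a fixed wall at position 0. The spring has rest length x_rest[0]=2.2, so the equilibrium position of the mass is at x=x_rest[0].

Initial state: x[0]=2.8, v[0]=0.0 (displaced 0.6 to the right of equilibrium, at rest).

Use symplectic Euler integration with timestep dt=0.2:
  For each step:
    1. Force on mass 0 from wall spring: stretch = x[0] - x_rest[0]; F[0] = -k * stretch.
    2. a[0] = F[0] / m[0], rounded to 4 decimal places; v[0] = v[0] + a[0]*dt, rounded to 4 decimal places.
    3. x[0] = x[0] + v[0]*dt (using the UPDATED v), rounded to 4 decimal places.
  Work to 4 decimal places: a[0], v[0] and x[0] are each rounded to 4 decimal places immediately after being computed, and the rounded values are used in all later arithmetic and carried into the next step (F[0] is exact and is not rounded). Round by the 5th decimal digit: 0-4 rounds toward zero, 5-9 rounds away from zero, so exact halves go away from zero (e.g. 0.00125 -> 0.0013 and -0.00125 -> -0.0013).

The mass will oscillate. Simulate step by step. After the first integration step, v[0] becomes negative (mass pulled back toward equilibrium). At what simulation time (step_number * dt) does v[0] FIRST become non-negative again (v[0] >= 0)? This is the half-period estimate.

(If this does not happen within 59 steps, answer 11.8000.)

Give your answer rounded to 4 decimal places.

Step 0: x=[2.8000] v=[0.0000]
Step 1: x=[2.7707] v=[-0.1467]
Step 2: x=[2.7135] v=[-0.2862]
Step 3: x=[2.6312] v=[-0.4117]
Step 4: x=[2.5278] v=[-0.5171]
Step 5: x=[2.4084] v=[-0.5972]
Step 6: x=[2.2788] v=[-0.6481]
Step 7: x=[2.1453] v=[-0.6674]
Step 8: x=[2.0145] v=[-0.6540]
Step 9: x=[1.8928] v=[-0.6087]
Step 10: x=[1.7861] v=[-0.5336]
Step 11: x=[1.6996] v=[-0.4324]
Step 12: x=[1.6376] v=[-0.3101]
Step 13: x=[1.6031] v=[-0.1726]
Step 14: x=[1.5978] v=[-0.0267]
Step 15: x=[1.6219] v=[0.1205]
First v>=0 after going negative at step 15, time=3.0000

Answer: 3.0000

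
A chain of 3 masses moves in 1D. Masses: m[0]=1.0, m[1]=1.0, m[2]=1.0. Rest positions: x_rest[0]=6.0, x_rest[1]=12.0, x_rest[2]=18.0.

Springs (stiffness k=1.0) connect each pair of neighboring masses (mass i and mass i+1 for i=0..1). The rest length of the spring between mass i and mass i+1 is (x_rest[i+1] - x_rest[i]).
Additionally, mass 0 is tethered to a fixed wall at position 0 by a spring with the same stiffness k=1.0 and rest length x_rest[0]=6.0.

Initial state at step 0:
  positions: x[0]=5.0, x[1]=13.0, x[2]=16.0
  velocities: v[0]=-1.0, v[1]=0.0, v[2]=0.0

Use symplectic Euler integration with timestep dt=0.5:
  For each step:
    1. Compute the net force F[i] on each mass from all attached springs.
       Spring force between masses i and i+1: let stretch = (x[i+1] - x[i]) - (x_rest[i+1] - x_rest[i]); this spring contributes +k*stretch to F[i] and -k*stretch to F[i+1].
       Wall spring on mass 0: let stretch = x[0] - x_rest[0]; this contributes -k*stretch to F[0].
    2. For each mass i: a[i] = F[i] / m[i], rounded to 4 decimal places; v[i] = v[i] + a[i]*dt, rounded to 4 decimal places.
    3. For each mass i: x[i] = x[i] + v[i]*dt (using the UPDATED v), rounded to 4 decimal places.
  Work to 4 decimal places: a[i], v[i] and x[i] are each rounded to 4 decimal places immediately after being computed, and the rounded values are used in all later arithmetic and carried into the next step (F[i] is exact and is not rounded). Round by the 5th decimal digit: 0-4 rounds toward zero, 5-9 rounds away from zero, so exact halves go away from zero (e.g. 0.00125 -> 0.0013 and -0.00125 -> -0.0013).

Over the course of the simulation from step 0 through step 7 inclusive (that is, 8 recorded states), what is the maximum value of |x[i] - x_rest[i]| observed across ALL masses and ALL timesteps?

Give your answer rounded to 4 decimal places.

Answer: 2.6719

Derivation:
Step 0: x=[5.0000 13.0000 16.0000] v=[-1.0000 0.0000 0.0000]
Step 1: x=[5.2500 11.7500 16.7500] v=[0.5000 -2.5000 1.5000]
Step 2: x=[5.8125 10.1250 17.7500] v=[1.1250 -3.2500 2.0000]
Step 3: x=[6.0000 9.3281 18.3438] v=[0.3750 -1.5938 1.1875]
Step 4: x=[5.5195 9.9531 18.1836] v=[-0.9610 1.2500 -0.3204]
Step 5: x=[4.7675 11.5274 17.4658] v=[-1.5040 3.1485 -1.4357]
Step 6: x=[4.5136 12.8963 16.7634] v=[-0.5078 2.7378 -1.4049]
Step 7: x=[5.2270 13.1363 16.5942] v=[1.4268 0.4800 -0.3385]
Max displacement = 2.6719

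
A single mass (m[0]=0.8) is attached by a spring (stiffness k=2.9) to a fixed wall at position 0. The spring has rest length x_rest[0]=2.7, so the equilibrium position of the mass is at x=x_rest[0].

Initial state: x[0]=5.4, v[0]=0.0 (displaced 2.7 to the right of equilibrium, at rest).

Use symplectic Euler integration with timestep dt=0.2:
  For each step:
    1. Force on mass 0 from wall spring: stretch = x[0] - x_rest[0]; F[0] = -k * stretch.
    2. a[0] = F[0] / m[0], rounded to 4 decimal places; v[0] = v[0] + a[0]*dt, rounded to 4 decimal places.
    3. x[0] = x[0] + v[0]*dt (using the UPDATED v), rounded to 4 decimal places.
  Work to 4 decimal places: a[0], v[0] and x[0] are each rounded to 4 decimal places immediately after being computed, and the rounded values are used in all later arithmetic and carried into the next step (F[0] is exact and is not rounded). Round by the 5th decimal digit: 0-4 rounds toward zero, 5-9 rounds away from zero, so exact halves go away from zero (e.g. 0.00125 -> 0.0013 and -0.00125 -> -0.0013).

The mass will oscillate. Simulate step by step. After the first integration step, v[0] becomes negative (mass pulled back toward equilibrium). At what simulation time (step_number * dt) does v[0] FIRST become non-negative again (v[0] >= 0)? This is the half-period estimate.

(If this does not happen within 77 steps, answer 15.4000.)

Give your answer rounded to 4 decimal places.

Step 0: x=[5.4000] v=[0.0000]
Step 1: x=[5.0085] v=[-1.9575]
Step 2: x=[4.2823] v=[-3.6312]
Step 3: x=[3.3266] v=[-4.7784]
Step 4: x=[2.2801] v=[-5.2327]
Step 5: x=[1.2944] v=[-4.9283]
Step 6: x=[0.5126] v=[-3.9092]
Step 7: x=[0.0479] v=[-2.3233]
Step 8: x=[-0.0322] v=[-0.4005]
Step 9: x=[0.2839] v=[1.5803]
First v>=0 after going negative at step 9, time=1.8000

Answer: 1.8000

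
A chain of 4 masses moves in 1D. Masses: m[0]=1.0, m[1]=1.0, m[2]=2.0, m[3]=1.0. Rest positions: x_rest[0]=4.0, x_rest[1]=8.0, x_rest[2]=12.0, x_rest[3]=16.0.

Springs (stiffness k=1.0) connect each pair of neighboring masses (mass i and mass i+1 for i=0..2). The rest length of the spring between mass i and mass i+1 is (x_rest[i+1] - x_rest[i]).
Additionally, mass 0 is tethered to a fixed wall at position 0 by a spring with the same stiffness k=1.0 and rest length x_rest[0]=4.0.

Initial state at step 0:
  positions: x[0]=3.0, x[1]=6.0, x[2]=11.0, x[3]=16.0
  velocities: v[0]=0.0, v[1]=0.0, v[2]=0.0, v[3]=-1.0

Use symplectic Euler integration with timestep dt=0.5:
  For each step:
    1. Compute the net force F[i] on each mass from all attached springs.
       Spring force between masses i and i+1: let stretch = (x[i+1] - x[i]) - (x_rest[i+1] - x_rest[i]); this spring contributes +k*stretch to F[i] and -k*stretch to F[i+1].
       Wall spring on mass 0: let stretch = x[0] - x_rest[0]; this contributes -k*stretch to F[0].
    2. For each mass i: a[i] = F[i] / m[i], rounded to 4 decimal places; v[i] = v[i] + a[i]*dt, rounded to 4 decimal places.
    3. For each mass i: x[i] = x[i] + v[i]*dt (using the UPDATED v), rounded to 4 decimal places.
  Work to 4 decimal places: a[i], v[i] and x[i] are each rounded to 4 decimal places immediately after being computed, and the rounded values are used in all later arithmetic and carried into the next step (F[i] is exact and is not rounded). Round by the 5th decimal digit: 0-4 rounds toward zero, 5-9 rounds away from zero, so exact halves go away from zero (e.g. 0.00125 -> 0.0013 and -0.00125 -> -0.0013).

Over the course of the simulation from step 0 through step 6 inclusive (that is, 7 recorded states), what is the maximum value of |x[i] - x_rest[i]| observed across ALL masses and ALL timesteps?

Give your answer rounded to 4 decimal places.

Answer: 2.6626

Derivation:
Step 0: x=[3.0000 6.0000 11.0000 16.0000] v=[0.0000 0.0000 0.0000 -1.0000]
Step 1: x=[3.0000 6.5000 11.0000 15.2500] v=[0.0000 1.0000 0.0000 -1.5000]
Step 2: x=[3.1250 7.2500 10.9688 14.4375] v=[0.2500 1.5000 -0.0625 -1.6250]
Step 3: x=[3.5000 7.8985 10.9063 13.7578] v=[0.7500 1.2969 -0.1251 -1.3594]
Step 4: x=[4.0997 8.1993 10.8242 13.3652] v=[1.1993 0.6016 -0.1642 -0.7852]
Step 5: x=[4.6994 8.1314 10.7316 13.3374] v=[1.1993 -0.1358 -0.1852 -0.0557]
Step 6: x=[4.9822 7.8556 10.6397 13.6581] v=[0.5656 -0.5517 -0.1838 0.6414]
Max displacement = 2.6626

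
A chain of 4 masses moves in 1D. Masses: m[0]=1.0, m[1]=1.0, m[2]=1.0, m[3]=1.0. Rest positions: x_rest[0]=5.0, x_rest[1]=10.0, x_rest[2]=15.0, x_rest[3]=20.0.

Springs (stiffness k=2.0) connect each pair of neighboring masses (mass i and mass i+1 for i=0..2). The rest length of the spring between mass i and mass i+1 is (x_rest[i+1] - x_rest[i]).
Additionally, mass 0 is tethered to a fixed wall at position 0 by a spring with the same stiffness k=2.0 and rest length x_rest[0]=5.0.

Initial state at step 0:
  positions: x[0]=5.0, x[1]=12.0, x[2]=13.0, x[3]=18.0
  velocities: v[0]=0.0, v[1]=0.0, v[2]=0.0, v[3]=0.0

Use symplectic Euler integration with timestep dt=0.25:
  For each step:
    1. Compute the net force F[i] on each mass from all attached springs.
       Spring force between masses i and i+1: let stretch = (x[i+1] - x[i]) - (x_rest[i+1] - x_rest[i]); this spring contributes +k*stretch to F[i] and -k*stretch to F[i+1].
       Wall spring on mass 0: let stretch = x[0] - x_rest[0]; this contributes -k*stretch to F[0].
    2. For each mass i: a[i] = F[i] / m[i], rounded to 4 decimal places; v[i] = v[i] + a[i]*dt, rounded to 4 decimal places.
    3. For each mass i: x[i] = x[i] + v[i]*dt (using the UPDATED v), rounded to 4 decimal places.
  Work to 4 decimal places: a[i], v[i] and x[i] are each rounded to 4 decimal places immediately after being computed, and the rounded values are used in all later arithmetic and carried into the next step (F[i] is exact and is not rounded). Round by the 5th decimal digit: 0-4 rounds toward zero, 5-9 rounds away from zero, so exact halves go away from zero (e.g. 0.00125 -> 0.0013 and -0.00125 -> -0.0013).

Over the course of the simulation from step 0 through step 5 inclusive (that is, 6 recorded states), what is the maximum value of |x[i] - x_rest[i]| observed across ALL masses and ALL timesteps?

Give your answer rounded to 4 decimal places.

Answer: 2.2527

Derivation:
Step 0: x=[5.0000 12.0000 13.0000 18.0000] v=[0.0000 0.0000 0.0000 0.0000]
Step 1: x=[5.2500 11.2500 13.5000 18.0000] v=[1.0000 -3.0000 2.0000 0.0000]
Step 2: x=[5.5938 10.0313 14.2813 18.0625] v=[1.3750 -4.8750 3.1250 0.2500]
Step 3: x=[5.7930 8.7891 15.0040 18.2774] v=[0.7969 -4.9688 2.8906 0.8594]
Step 4: x=[5.6426 7.9493 15.3590 18.7081] v=[-0.6016 -3.3594 1.4199 1.7227]
Step 5: x=[5.0752 7.7473 15.2064 19.3452] v=[-2.2696 -0.8079 -0.6104 2.5482]
Max displacement = 2.2527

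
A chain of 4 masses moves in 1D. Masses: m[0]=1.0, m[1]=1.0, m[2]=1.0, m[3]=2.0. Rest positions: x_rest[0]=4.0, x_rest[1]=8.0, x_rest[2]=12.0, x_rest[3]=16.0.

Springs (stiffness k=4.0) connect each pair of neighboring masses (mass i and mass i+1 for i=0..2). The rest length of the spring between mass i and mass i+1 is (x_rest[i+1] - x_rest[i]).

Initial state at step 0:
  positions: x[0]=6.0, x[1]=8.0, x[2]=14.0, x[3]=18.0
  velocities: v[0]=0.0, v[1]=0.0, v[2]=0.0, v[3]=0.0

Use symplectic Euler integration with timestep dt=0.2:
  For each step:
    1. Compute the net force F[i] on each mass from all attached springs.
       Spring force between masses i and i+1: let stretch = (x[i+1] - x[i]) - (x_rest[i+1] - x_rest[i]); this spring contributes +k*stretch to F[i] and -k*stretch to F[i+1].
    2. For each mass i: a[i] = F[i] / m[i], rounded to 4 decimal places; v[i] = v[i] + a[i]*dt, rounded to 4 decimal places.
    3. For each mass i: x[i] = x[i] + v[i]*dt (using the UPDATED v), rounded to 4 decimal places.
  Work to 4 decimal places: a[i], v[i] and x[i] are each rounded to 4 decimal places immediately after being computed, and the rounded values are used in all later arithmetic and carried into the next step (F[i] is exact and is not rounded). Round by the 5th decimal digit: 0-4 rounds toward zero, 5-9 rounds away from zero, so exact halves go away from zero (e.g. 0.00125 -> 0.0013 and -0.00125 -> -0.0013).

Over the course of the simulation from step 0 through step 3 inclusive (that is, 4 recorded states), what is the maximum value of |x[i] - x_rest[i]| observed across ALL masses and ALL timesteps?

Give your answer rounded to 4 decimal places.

Step 0: x=[6.0000 8.0000 14.0000 18.0000] v=[0.0000 0.0000 0.0000 0.0000]
Step 1: x=[5.6800 8.6400 13.6800 18.0000] v=[-1.6000 3.2000 -1.6000 0.0000]
Step 2: x=[5.1936 9.6128 13.2448 17.9744] v=[-2.4320 4.8640 -2.1760 -0.1280]
Step 3: x=[4.7743 10.4596 12.9852 17.8904] v=[-2.0966 4.2342 -1.2979 -0.4198]
Max displacement = 2.4596

Answer: 2.4596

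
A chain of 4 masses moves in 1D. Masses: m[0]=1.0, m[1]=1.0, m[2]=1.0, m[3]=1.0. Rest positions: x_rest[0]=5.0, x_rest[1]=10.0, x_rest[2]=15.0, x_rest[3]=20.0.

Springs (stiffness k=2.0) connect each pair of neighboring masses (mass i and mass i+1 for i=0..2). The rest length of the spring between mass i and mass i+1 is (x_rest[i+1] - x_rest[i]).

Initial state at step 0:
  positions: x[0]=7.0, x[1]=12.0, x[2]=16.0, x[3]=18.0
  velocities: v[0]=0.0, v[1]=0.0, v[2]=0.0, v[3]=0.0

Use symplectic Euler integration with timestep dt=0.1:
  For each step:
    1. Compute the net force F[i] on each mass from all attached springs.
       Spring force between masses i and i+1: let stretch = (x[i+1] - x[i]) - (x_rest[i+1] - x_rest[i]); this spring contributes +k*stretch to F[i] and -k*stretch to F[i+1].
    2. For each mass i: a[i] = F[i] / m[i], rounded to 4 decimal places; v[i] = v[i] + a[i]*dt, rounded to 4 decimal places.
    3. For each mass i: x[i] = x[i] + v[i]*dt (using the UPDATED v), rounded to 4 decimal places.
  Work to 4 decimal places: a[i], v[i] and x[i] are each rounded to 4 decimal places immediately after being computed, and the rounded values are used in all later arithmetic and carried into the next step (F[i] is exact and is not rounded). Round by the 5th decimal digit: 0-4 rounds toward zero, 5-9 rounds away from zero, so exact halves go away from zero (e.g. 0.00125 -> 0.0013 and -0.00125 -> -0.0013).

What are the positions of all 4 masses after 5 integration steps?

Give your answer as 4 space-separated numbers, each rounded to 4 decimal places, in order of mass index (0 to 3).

Answer: 6.9863 11.7010 15.4803 18.8324

Derivation:
Step 0: x=[7.0000 12.0000 16.0000 18.0000] v=[0.0000 0.0000 0.0000 0.0000]
Step 1: x=[7.0000 11.9800 15.9600 18.0600] v=[0.0000 -0.2000 -0.4000 0.6000]
Step 2: x=[6.9996 11.9400 15.8824 18.1780] v=[-0.0040 -0.4000 -0.7760 1.1800]
Step 3: x=[6.9980 11.8800 15.7719 18.3501] v=[-0.0159 -0.5996 -1.1054 1.7209]
Step 4: x=[6.9941 11.8002 15.6351 18.5706] v=[-0.0395 -0.7976 -1.3681 2.2053]
Step 5: x=[6.9863 11.7010 15.4803 18.8324] v=[-0.0783 -0.9918 -1.5480 2.6182]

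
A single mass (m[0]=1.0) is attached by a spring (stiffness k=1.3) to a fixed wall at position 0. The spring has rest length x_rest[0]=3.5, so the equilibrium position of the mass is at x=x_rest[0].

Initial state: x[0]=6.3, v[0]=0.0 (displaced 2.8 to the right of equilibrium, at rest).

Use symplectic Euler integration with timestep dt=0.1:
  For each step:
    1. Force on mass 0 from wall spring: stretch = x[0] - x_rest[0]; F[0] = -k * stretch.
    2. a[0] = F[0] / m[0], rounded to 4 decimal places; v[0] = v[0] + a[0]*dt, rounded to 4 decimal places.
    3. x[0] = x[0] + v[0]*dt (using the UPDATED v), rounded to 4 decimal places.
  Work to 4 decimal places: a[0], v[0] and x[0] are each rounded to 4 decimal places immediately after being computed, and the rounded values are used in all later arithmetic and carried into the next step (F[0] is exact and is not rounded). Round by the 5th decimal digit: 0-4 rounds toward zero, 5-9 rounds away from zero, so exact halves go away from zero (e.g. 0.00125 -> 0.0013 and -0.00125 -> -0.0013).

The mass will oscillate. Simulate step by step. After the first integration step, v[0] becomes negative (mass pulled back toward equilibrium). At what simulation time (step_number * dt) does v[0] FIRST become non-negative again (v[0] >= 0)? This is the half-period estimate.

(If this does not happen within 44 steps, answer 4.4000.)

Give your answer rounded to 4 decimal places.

Answer: 2.8000

Derivation:
Step 0: x=[6.3000] v=[0.0000]
Step 1: x=[6.2636] v=[-0.3640]
Step 2: x=[6.1913] v=[-0.7233]
Step 3: x=[6.0840] v=[-1.0732]
Step 4: x=[5.9431] v=[-1.4091]
Step 5: x=[5.7704] v=[-1.7267]
Step 6: x=[5.5682] v=[-2.0219]
Step 7: x=[5.3391] v=[-2.2908]
Step 8: x=[5.0861] v=[-2.5299]
Step 9: x=[4.8125] v=[-2.7361]
Step 10: x=[4.5218] v=[-2.9067]
Step 11: x=[4.2179] v=[-3.0395]
Step 12: x=[3.9046] v=[-3.1328]
Step 13: x=[3.5861] v=[-3.1854]
Step 14: x=[3.2664] v=[-3.1966]
Step 15: x=[2.9498] v=[-3.1662]
Step 16: x=[2.6403] v=[-3.0947]
Step 17: x=[2.3420] v=[-2.9829]
Step 18: x=[2.0588] v=[-2.8324]
Step 19: x=[1.7943] v=[-2.6450]
Step 20: x=[1.5520] v=[-2.4233]
Step 21: x=[1.3350] v=[-2.1701]
Step 22: x=[1.1461] v=[-1.8887]
Step 23: x=[0.9878] v=[-1.5827]
Step 24: x=[0.8622] v=[-1.2561]
Step 25: x=[0.7709] v=[-0.9132]
Step 26: x=[0.7151] v=[-0.5584]
Step 27: x=[0.6955] v=[-0.1964]
Step 28: x=[0.7123] v=[0.1682]
First v>=0 after going negative at step 28, time=2.8000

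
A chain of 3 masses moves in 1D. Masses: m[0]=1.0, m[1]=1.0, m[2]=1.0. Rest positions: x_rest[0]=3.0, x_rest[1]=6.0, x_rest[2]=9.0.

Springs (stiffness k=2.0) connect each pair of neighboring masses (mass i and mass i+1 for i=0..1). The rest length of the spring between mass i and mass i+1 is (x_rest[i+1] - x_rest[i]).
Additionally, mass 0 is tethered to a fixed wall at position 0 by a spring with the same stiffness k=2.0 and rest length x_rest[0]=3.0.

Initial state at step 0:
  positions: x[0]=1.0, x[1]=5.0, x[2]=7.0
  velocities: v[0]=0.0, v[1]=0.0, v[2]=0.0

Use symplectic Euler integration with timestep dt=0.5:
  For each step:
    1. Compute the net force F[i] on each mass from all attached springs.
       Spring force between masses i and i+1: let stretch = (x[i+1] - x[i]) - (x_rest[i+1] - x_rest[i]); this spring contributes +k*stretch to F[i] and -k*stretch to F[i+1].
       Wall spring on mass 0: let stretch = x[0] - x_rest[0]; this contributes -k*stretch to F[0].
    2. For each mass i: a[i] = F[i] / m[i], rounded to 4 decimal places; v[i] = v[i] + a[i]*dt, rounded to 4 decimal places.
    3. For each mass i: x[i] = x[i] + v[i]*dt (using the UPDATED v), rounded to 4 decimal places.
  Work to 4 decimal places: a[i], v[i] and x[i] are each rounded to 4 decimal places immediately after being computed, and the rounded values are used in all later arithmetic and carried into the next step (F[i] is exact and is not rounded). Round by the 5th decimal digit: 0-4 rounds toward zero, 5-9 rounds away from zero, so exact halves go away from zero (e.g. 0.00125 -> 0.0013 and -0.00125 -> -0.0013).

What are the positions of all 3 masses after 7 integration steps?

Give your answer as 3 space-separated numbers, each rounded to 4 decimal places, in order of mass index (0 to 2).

Step 0: x=[1.0000 5.0000 7.0000] v=[0.0000 0.0000 0.0000]
Step 1: x=[2.5000 4.0000 7.5000] v=[3.0000 -2.0000 1.0000]
Step 2: x=[3.5000 4.0000 7.7500] v=[2.0000 0.0000 0.5000]
Step 3: x=[3.0000 5.6250 7.6250] v=[-1.0000 3.2500 -0.2500]
Step 4: x=[2.3125 6.9375 8.0000] v=[-1.3750 2.6250 0.7500]
Step 5: x=[2.7813 6.4688 9.3438] v=[0.9375 -0.9375 2.6875]
Step 6: x=[3.7032 5.5938 10.7501] v=[1.8437 -1.7500 2.8125]
Step 7: x=[3.7188 6.3517 11.0782] v=[0.0311 1.5157 0.6562]

Answer: 3.7188 6.3517 11.0782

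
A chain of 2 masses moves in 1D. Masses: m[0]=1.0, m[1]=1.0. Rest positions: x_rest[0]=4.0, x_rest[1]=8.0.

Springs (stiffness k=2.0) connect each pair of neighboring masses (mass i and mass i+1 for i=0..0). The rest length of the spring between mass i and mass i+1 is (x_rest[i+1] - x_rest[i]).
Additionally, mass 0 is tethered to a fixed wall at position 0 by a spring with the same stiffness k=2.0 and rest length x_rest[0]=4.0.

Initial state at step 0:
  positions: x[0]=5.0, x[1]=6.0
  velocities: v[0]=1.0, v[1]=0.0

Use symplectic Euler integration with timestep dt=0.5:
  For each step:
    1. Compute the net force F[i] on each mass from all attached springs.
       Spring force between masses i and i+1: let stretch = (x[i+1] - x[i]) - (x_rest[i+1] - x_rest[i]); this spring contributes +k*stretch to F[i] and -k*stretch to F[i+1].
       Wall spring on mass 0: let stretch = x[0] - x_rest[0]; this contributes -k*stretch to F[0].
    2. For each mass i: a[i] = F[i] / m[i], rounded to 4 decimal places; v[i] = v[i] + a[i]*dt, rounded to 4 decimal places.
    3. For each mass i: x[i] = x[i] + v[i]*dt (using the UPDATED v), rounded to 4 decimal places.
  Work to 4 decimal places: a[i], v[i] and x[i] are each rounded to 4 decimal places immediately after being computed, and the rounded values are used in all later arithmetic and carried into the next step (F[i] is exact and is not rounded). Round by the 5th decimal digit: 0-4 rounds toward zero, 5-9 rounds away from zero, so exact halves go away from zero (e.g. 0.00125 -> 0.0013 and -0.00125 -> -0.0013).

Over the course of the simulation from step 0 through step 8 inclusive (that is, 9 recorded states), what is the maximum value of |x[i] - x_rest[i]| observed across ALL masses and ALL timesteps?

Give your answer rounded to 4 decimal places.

Answer: 2.4688

Derivation:
Step 0: x=[5.0000 6.0000] v=[1.0000 0.0000]
Step 1: x=[3.5000 7.5000] v=[-3.0000 3.0000]
Step 2: x=[2.2500 9.0000] v=[-2.5000 3.0000]
Step 3: x=[3.2500 9.1250] v=[2.0000 0.2500]
Step 4: x=[5.5625 8.3125] v=[4.6250 -1.6250]
Step 5: x=[6.4688 8.1250] v=[1.8125 -0.3750]
Step 6: x=[4.9688 9.1094] v=[-3.0001 1.9688]
Step 7: x=[3.0547 10.0235] v=[-3.8283 1.8282]
Step 8: x=[3.0976 9.4532] v=[0.0858 -1.1406]
Max displacement = 2.4688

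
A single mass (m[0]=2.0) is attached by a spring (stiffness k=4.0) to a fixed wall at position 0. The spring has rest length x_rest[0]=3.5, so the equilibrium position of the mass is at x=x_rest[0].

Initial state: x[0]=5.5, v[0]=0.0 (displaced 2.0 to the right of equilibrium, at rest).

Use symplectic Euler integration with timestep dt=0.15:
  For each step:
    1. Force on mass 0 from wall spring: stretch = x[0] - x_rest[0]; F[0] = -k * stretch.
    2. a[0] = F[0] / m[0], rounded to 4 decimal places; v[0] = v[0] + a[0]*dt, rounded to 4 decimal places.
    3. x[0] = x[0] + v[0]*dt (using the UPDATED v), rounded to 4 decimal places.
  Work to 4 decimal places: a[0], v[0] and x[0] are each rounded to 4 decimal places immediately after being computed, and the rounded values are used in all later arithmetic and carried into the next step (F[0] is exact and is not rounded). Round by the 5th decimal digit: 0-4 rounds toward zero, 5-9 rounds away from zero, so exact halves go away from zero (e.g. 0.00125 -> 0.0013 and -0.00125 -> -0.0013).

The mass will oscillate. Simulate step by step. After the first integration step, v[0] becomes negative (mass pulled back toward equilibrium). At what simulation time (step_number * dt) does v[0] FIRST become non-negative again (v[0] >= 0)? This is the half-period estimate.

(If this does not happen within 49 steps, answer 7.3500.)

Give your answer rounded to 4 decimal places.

Step 0: x=[5.5000] v=[0.0000]
Step 1: x=[5.4100] v=[-0.6000]
Step 2: x=[5.2341] v=[-1.1730]
Step 3: x=[4.9801] v=[-1.6932]
Step 4: x=[4.6595] v=[-2.1372]
Step 5: x=[4.2867] v=[-2.4851]
Step 6: x=[3.8785] v=[-2.7211]
Step 7: x=[3.4533] v=[-2.8347]
Step 8: x=[3.0302] v=[-2.8207]
Step 9: x=[2.6282] v=[-2.6798]
Step 10: x=[2.2655] v=[-2.4183]
Step 11: x=[1.9583] v=[-2.0480]
Step 12: x=[1.7205] v=[-1.5855]
Step 13: x=[1.5627] v=[-1.0517]
Step 14: x=[1.4921] v=[-0.4705]
Step 15: x=[1.5119] v=[0.1319]
First v>=0 after going negative at step 15, time=2.2500

Answer: 2.2500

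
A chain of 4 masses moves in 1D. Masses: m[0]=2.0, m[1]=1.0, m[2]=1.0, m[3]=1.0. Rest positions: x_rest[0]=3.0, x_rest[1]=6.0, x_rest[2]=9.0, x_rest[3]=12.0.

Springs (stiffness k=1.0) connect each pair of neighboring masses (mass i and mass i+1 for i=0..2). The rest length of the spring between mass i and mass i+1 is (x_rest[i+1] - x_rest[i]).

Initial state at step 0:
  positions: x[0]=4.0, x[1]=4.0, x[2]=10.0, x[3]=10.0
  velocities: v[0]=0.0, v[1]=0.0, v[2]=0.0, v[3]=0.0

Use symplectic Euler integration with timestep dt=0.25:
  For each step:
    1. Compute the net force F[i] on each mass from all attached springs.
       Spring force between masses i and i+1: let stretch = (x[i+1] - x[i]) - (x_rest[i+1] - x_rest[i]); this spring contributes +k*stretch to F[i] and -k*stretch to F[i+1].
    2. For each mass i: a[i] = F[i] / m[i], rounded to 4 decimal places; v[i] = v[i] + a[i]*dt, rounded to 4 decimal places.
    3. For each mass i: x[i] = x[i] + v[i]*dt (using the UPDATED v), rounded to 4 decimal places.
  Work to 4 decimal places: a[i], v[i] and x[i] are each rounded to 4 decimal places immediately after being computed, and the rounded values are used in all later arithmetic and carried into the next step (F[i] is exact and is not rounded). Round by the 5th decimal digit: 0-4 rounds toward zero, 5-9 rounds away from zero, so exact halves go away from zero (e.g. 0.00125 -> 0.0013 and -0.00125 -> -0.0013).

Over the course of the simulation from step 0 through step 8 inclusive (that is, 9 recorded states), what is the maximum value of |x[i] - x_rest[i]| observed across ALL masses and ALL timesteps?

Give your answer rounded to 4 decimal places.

Answer: 2.4255

Derivation:
Step 0: x=[4.0000 4.0000 10.0000 10.0000] v=[0.0000 0.0000 0.0000 0.0000]
Step 1: x=[3.9063 4.3750 9.6250 10.1875] v=[-0.3750 1.5000 -1.5000 0.7500]
Step 2: x=[3.7335 5.0488 8.9570 10.5274] v=[-0.6914 2.6953 -2.6719 1.3594]
Step 3: x=[3.5080 5.8847 8.1429 10.9566] v=[-0.9020 3.3435 -3.2564 1.7168]
Step 4: x=[3.2630 6.7132 7.3635 11.3975] v=[-0.9799 3.3139 -3.1175 1.7634]
Step 5: x=[3.0321 7.3667 6.7956 11.7737] v=[-0.9236 2.6139 -2.2716 1.5049]
Step 6: x=[2.8429 7.7136 6.5745 12.0263] v=[-0.7568 1.3875 -0.8843 1.0104]
Step 7: x=[2.7122 7.6849 6.7654 12.1257] v=[-0.5230 -0.1150 0.7634 0.3975]
Step 8: x=[2.6431 7.2879 7.3488 12.0776] v=[-0.2764 -1.5881 2.3334 -0.1926]
Max displacement = 2.4255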